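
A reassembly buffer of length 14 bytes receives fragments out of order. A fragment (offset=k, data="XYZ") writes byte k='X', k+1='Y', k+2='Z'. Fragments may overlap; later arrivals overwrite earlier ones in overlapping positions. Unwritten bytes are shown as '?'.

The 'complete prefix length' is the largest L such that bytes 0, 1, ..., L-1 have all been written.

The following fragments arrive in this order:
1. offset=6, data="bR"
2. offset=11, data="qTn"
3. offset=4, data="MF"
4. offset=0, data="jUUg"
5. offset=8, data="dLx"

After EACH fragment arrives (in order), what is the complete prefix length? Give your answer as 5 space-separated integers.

Answer: 0 0 0 8 14

Derivation:
Fragment 1: offset=6 data="bR" -> buffer=??????bR?????? -> prefix_len=0
Fragment 2: offset=11 data="qTn" -> buffer=??????bR???qTn -> prefix_len=0
Fragment 3: offset=4 data="MF" -> buffer=????MFbR???qTn -> prefix_len=0
Fragment 4: offset=0 data="jUUg" -> buffer=jUUgMFbR???qTn -> prefix_len=8
Fragment 5: offset=8 data="dLx" -> buffer=jUUgMFbRdLxqTn -> prefix_len=14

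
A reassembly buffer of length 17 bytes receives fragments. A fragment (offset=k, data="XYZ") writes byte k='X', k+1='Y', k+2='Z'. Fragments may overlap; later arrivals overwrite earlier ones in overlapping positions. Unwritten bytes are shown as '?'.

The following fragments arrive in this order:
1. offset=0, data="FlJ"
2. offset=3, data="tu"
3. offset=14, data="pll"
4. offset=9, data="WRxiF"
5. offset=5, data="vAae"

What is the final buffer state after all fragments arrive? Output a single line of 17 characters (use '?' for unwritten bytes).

Fragment 1: offset=0 data="FlJ" -> buffer=FlJ??????????????
Fragment 2: offset=3 data="tu" -> buffer=FlJtu????????????
Fragment 3: offset=14 data="pll" -> buffer=FlJtu?????????pll
Fragment 4: offset=9 data="WRxiF" -> buffer=FlJtu????WRxiFpll
Fragment 5: offset=5 data="vAae" -> buffer=FlJtuvAaeWRxiFpll

Answer: FlJtuvAaeWRxiFpll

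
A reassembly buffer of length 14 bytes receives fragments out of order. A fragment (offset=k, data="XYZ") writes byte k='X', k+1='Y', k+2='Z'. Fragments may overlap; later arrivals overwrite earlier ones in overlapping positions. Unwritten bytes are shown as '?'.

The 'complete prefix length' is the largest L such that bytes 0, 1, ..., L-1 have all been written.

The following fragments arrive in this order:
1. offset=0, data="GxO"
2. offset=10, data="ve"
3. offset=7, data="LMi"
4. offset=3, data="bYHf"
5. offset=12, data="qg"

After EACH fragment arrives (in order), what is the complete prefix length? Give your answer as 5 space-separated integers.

Fragment 1: offset=0 data="GxO" -> buffer=GxO??????????? -> prefix_len=3
Fragment 2: offset=10 data="ve" -> buffer=GxO???????ve?? -> prefix_len=3
Fragment 3: offset=7 data="LMi" -> buffer=GxO????LMive?? -> prefix_len=3
Fragment 4: offset=3 data="bYHf" -> buffer=GxObYHfLMive?? -> prefix_len=12
Fragment 5: offset=12 data="qg" -> buffer=GxObYHfLMiveqg -> prefix_len=14

Answer: 3 3 3 12 14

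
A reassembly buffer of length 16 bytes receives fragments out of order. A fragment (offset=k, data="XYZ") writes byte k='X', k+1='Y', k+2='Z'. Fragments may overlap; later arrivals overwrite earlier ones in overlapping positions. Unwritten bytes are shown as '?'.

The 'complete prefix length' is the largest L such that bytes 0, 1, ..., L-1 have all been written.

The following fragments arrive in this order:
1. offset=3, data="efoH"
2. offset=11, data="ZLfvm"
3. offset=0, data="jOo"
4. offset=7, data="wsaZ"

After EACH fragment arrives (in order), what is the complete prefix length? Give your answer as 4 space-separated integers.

Answer: 0 0 7 16

Derivation:
Fragment 1: offset=3 data="efoH" -> buffer=???efoH????????? -> prefix_len=0
Fragment 2: offset=11 data="ZLfvm" -> buffer=???efoH????ZLfvm -> prefix_len=0
Fragment 3: offset=0 data="jOo" -> buffer=jOoefoH????ZLfvm -> prefix_len=7
Fragment 4: offset=7 data="wsaZ" -> buffer=jOoefoHwsaZZLfvm -> prefix_len=16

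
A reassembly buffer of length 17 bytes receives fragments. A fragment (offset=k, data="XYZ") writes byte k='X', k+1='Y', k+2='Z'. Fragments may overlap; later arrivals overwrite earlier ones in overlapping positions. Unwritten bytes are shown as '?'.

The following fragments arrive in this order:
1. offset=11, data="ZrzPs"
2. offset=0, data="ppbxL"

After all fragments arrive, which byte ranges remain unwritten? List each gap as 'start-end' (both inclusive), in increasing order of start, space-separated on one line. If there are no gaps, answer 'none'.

Answer: 5-10 16-16

Derivation:
Fragment 1: offset=11 len=5
Fragment 2: offset=0 len=5
Gaps: 5-10 16-16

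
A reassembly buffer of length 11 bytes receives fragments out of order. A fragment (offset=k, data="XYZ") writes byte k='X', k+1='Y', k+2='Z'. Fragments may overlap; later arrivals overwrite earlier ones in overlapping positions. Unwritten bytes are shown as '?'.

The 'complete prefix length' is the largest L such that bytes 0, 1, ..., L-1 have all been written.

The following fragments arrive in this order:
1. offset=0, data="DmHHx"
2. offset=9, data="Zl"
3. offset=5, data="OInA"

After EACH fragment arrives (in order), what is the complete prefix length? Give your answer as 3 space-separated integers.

Answer: 5 5 11

Derivation:
Fragment 1: offset=0 data="DmHHx" -> buffer=DmHHx?????? -> prefix_len=5
Fragment 2: offset=9 data="Zl" -> buffer=DmHHx????Zl -> prefix_len=5
Fragment 3: offset=5 data="OInA" -> buffer=DmHHxOInAZl -> prefix_len=11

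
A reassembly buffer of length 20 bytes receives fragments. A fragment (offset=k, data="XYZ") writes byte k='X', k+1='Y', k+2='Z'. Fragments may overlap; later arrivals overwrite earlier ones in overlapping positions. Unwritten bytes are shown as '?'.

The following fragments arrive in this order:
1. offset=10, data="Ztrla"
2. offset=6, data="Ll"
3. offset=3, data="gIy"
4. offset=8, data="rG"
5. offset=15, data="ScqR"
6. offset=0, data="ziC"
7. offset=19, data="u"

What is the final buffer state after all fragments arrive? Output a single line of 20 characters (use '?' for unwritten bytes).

Answer: ziCgIyLlrGZtrlaScqRu

Derivation:
Fragment 1: offset=10 data="Ztrla" -> buffer=??????????Ztrla?????
Fragment 2: offset=6 data="Ll" -> buffer=??????Ll??Ztrla?????
Fragment 3: offset=3 data="gIy" -> buffer=???gIyLl??Ztrla?????
Fragment 4: offset=8 data="rG" -> buffer=???gIyLlrGZtrla?????
Fragment 5: offset=15 data="ScqR" -> buffer=???gIyLlrGZtrlaScqR?
Fragment 6: offset=0 data="ziC" -> buffer=ziCgIyLlrGZtrlaScqR?
Fragment 7: offset=19 data="u" -> buffer=ziCgIyLlrGZtrlaScqRu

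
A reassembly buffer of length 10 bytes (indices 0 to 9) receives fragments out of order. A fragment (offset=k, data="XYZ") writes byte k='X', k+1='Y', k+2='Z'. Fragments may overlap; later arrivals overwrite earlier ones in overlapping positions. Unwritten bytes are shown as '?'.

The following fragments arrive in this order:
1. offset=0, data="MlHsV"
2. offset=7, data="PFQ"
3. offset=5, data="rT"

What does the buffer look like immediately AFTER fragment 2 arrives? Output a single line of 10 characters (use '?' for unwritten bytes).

Fragment 1: offset=0 data="MlHsV" -> buffer=MlHsV?????
Fragment 2: offset=7 data="PFQ" -> buffer=MlHsV??PFQ

Answer: MlHsV??PFQ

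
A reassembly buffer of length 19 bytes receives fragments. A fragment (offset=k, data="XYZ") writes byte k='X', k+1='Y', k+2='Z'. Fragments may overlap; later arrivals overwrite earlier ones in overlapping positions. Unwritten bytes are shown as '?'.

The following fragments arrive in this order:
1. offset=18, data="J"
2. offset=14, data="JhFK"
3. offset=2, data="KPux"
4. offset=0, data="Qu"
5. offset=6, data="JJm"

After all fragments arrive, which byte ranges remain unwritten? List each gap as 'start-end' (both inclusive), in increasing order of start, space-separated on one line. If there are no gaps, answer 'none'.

Answer: 9-13

Derivation:
Fragment 1: offset=18 len=1
Fragment 2: offset=14 len=4
Fragment 3: offset=2 len=4
Fragment 4: offset=0 len=2
Fragment 5: offset=6 len=3
Gaps: 9-13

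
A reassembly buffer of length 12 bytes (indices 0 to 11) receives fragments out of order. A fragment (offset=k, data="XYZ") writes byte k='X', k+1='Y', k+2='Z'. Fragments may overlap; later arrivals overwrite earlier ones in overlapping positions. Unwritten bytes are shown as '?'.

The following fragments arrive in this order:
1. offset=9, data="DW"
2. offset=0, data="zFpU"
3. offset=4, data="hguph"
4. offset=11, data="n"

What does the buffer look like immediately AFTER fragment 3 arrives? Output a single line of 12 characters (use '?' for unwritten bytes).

Answer: zFpUhguphDW?

Derivation:
Fragment 1: offset=9 data="DW" -> buffer=?????????DW?
Fragment 2: offset=0 data="zFpU" -> buffer=zFpU?????DW?
Fragment 3: offset=4 data="hguph" -> buffer=zFpUhguphDW?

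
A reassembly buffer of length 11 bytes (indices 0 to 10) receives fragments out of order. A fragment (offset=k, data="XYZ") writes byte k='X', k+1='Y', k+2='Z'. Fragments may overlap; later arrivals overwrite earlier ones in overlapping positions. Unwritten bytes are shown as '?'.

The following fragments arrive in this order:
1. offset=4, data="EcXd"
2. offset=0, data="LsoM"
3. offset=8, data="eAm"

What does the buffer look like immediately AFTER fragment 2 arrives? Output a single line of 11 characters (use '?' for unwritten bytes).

Answer: LsoMEcXd???

Derivation:
Fragment 1: offset=4 data="EcXd" -> buffer=????EcXd???
Fragment 2: offset=0 data="LsoM" -> buffer=LsoMEcXd???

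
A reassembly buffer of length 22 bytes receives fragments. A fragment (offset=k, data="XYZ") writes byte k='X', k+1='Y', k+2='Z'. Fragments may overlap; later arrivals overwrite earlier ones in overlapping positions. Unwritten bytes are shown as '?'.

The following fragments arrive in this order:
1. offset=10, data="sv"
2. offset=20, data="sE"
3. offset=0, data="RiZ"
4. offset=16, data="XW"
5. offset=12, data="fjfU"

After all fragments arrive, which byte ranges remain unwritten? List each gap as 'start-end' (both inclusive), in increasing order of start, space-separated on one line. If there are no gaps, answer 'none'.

Answer: 3-9 18-19

Derivation:
Fragment 1: offset=10 len=2
Fragment 2: offset=20 len=2
Fragment 3: offset=0 len=3
Fragment 4: offset=16 len=2
Fragment 5: offset=12 len=4
Gaps: 3-9 18-19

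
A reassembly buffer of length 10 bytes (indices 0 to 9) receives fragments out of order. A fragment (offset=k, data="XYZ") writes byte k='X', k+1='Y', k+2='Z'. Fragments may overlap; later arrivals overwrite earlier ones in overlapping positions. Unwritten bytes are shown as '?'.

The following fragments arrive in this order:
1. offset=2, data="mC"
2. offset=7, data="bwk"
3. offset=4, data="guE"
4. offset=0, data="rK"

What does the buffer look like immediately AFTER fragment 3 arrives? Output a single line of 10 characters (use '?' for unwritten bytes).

Answer: ??mCguEbwk

Derivation:
Fragment 1: offset=2 data="mC" -> buffer=??mC??????
Fragment 2: offset=7 data="bwk" -> buffer=??mC???bwk
Fragment 3: offset=4 data="guE" -> buffer=??mCguEbwk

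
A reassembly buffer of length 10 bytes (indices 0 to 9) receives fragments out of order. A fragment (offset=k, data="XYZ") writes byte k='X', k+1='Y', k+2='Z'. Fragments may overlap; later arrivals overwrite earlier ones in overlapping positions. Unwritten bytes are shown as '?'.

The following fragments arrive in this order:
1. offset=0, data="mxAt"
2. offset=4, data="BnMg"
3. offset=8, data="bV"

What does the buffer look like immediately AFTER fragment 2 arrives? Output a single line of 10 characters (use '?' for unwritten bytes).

Fragment 1: offset=0 data="mxAt" -> buffer=mxAt??????
Fragment 2: offset=4 data="BnMg" -> buffer=mxAtBnMg??

Answer: mxAtBnMg??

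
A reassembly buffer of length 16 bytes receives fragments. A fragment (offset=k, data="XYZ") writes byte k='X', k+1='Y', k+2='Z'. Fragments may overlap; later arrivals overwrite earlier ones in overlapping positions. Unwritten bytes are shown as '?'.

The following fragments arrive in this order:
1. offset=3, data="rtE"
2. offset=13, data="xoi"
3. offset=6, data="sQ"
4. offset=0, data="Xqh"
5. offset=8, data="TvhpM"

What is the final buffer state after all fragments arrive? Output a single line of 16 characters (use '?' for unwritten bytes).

Fragment 1: offset=3 data="rtE" -> buffer=???rtE??????????
Fragment 2: offset=13 data="xoi" -> buffer=???rtE???????xoi
Fragment 3: offset=6 data="sQ" -> buffer=???rtEsQ?????xoi
Fragment 4: offset=0 data="Xqh" -> buffer=XqhrtEsQ?????xoi
Fragment 5: offset=8 data="TvhpM" -> buffer=XqhrtEsQTvhpMxoi

Answer: XqhrtEsQTvhpMxoi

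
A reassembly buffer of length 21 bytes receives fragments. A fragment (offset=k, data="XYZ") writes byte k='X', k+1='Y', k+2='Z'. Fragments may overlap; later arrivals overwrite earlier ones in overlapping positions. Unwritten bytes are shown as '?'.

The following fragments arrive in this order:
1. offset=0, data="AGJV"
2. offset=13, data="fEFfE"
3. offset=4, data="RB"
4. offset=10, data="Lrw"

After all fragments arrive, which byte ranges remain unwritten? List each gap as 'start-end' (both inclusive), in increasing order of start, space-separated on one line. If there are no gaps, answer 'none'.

Answer: 6-9 18-20

Derivation:
Fragment 1: offset=0 len=4
Fragment 2: offset=13 len=5
Fragment 3: offset=4 len=2
Fragment 4: offset=10 len=3
Gaps: 6-9 18-20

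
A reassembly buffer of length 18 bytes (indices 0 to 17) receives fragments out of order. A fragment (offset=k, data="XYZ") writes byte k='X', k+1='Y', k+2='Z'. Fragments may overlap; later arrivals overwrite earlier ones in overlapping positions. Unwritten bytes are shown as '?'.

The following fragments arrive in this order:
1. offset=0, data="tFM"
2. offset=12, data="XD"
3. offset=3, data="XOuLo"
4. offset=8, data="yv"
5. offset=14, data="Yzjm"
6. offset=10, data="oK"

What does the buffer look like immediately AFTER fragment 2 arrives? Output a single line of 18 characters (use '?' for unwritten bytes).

Fragment 1: offset=0 data="tFM" -> buffer=tFM???????????????
Fragment 2: offset=12 data="XD" -> buffer=tFM?????????XD????

Answer: tFM?????????XD????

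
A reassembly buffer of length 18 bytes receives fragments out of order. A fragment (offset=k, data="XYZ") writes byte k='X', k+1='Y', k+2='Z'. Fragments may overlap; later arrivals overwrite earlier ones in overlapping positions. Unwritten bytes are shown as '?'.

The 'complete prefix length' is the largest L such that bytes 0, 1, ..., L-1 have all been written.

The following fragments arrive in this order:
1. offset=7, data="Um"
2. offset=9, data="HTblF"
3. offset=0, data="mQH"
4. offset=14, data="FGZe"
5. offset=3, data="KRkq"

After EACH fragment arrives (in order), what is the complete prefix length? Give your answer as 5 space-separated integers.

Answer: 0 0 3 3 18

Derivation:
Fragment 1: offset=7 data="Um" -> buffer=???????Um????????? -> prefix_len=0
Fragment 2: offset=9 data="HTblF" -> buffer=???????UmHTblF???? -> prefix_len=0
Fragment 3: offset=0 data="mQH" -> buffer=mQH????UmHTblF???? -> prefix_len=3
Fragment 4: offset=14 data="FGZe" -> buffer=mQH????UmHTblFFGZe -> prefix_len=3
Fragment 5: offset=3 data="KRkq" -> buffer=mQHKRkqUmHTblFFGZe -> prefix_len=18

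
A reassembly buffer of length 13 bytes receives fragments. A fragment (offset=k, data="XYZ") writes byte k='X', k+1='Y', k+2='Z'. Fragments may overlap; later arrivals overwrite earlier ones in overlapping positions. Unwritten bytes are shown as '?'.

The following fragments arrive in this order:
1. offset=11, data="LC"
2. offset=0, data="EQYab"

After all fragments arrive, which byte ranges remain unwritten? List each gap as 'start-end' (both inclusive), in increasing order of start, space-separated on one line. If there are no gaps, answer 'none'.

Fragment 1: offset=11 len=2
Fragment 2: offset=0 len=5
Gaps: 5-10

Answer: 5-10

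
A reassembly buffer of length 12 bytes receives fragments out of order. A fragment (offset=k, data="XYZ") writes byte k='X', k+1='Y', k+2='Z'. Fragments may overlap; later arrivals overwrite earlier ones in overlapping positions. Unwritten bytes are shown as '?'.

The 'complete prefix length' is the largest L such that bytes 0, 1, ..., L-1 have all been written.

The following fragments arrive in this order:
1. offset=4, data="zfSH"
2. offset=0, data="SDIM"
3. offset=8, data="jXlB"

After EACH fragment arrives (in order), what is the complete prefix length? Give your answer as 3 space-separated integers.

Answer: 0 8 12

Derivation:
Fragment 1: offset=4 data="zfSH" -> buffer=????zfSH???? -> prefix_len=0
Fragment 2: offset=0 data="SDIM" -> buffer=SDIMzfSH???? -> prefix_len=8
Fragment 3: offset=8 data="jXlB" -> buffer=SDIMzfSHjXlB -> prefix_len=12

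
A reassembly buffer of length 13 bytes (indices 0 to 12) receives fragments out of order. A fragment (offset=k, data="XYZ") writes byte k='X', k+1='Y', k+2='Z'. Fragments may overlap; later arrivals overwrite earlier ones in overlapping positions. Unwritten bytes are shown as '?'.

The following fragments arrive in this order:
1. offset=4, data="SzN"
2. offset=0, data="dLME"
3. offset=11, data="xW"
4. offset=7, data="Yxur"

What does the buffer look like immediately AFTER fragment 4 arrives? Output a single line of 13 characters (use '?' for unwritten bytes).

Answer: dLMESzNYxurxW

Derivation:
Fragment 1: offset=4 data="SzN" -> buffer=????SzN??????
Fragment 2: offset=0 data="dLME" -> buffer=dLMESzN??????
Fragment 3: offset=11 data="xW" -> buffer=dLMESzN????xW
Fragment 4: offset=7 data="Yxur" -> buffer=dLMESzNYxurxW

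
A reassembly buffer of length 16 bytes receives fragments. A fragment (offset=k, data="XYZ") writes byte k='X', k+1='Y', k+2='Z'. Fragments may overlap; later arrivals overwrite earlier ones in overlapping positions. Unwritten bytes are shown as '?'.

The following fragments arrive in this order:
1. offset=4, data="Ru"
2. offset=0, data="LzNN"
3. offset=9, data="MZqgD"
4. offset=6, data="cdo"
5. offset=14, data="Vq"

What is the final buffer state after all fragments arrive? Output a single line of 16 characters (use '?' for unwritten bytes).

Answer: LzNNRucdoMZqgDVq

Derivation:
Fragment 1: offset=4 data="Ru" -> buffer=????Ru??????????
Fragment 2: offset=0 data="LzNN" -> buffer=LzNNRu??????????
Fragment 3: offset=9 data="MZqgD" -> buffer=LzNNRu???MZqgD??
Fragment 4: offset=6 data="cdo" -> buffer=LzNNRucdoMZqgD??
Fragment 5: offset=14 data="Vq" -> buffer=LzNNRucdoMZqgDVq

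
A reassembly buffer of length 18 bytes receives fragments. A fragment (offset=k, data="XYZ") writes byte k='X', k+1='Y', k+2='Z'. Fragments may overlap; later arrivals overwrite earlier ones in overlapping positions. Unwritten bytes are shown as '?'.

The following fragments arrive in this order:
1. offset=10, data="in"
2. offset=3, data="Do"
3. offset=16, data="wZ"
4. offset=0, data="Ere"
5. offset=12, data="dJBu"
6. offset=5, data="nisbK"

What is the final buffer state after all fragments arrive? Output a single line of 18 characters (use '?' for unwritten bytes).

Answer: EreDonisbKindJBuwZ

Derivation:
Fragment 1: offset=10 data="in" -> buffer=??????????in??????
Fragment 2: offset=3 data="Do" -> buffer=???Do?????in??????
Fragment 3: offset=16 data="wZ" -> buffer=???Do?????in????wZ
Fragment 4: offset=0 data="Ere" -> buffer=EreDo?????in????wZ
Fragment 5: offset=12 data="dJBu" -> buffer=EreDo?????indJBuwZ
Fragment 6: offset=5 data="nisbK" -> buffer=EreDonisbKindJBuwZ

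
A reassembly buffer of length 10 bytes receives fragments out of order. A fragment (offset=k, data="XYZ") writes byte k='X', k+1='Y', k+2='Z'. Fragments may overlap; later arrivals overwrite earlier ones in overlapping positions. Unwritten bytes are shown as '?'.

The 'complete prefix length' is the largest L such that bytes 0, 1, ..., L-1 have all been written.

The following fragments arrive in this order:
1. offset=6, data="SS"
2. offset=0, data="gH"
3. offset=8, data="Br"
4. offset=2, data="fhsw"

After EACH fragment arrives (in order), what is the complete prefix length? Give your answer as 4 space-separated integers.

Answer: 0 2 2 10

Derivation:
Fragment 1: offset=6 data="SS" -> buffer=??????SS?? -> prefix_len=0
Fragment 2: offset=0 data="gH" -> buffer=gH????SS?? -> prefix_len=2
Fragment 3: offset=8 data="Br" -> buffer=gH????SSBr -> prefix_len=2
Fragment 4: offset=2 data="fhsw" -> buffer=gHfhswSSBr -> prefix_len=10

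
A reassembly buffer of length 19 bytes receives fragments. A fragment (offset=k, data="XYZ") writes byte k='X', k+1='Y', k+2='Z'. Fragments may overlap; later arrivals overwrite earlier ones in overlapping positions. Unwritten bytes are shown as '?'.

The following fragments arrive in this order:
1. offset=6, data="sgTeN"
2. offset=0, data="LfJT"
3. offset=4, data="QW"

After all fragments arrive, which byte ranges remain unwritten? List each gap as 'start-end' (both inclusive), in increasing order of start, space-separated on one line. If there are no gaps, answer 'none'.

Answer: 11-18

Derivation:
Fragment 1: offset=6 len=5
Fragment 2: offset=0 len=4
Fragment 3: offset=4 len=2
Gaps: 11-18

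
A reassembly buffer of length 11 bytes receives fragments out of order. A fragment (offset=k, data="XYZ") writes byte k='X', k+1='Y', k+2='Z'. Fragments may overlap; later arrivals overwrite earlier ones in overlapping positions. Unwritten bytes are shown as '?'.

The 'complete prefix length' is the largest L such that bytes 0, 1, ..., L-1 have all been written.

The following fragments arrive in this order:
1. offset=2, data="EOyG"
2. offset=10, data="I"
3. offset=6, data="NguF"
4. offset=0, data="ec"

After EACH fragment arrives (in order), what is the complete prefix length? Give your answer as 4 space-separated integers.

Fragment 1: offset=2 data="EOyG" -> buffer=??EOyG????? -> prefix_len=0
Fragment 2: offset=10 data="I" -> buffer=??EOyG????I -> prefix_len=0
Fragment 3: offset=6 data="NguF" -> buffer=??EOyGNguFI -> prefix_len=0
Fragment 4: offset=0 data="ec" -> buffer=ecEOyGNguFI -> prefix_len=11

Answer: 0 0 0 11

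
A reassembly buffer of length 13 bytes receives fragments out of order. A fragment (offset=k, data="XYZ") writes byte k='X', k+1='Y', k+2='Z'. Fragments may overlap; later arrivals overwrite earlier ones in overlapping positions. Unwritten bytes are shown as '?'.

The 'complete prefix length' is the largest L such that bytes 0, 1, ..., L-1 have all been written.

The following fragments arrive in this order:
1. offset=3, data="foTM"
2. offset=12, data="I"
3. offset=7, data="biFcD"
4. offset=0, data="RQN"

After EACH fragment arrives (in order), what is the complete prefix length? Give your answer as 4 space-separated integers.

Fragment 1: offset=3 data="foTM" -> buffer=???foTM?????? -> prefix_len=0
Fragment 2: offset=12 data="I" -> buffer=???foTM?????I -> prefix_len=0
Fragment 3: offset=7 data="biFcD" -> buffer=???foTMbiFcDI -> prefix_len=0
Fragment 4: offset=0 data="RQN" -> buffer=RQNfoTMbiFcDI -> prefix_len=13

Answer: 0 0 0 13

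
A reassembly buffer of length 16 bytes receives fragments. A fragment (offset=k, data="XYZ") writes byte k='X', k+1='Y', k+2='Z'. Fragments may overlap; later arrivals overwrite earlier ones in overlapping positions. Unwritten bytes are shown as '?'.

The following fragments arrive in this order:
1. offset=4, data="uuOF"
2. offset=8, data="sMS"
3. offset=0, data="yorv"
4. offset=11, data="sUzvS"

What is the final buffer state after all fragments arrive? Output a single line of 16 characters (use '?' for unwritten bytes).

Answer: yorvuuOFsMSsUzvS

Derivation:
Fragment 1: offset=4 data="uuOF" -> buffer=????uuOF????????
Fragment 2: offset=8 data="sMS" -> buffer=????uuOFsMS?????
Fragment 3: offset=0 data="yorv" -> buffer=yorvuuOFsMS?????
Fragment 4: offset=11 data="sUzvS" -> buffer=yorvuuOFsMSsUzvS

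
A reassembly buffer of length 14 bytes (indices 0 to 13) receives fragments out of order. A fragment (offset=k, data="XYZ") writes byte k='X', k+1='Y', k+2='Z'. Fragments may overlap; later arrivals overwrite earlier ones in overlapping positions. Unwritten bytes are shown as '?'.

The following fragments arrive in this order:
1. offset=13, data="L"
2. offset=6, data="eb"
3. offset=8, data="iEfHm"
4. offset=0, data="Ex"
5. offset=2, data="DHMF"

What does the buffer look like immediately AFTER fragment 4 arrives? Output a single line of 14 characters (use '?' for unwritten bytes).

Answer: Ex????ebiEfHmL

Derivation:
Fragment 1: offset=13 data="L" -> buffer=?????????????L
Fragment 2: offset=6 data="eb" -> buffer=??????eb?????L
Fragment 3: offset=8 data="iEfHm" -> buffer=??????ebiEfHmL
Fragment 4: offset=0 data="Ex" -> buffer=Ex????ebiEfHmL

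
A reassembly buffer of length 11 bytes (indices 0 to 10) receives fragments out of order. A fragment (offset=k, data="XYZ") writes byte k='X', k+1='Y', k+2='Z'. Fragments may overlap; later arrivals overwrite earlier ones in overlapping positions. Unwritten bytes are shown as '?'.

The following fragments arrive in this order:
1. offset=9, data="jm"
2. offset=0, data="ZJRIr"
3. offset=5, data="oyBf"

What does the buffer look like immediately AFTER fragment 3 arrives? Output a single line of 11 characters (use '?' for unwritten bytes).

Fragment 1: offset=9 data="jm" -> buffer=?????????jm
Fragment 2: offset=0 data="ZJRIr" -> buffer=ZJRIr????jm
Fragment 3: offset=5 data="oyBf" -> buffer=ZJRIroyBfjm

Answer: ZJRIroyBfjm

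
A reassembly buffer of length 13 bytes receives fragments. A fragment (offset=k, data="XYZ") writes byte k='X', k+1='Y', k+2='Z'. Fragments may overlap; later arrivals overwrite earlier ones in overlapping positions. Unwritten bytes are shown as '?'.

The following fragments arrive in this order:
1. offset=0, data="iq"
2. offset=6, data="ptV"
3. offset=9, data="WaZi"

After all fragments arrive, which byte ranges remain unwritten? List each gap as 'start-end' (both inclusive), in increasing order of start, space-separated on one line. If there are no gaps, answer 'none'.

Answer: 2-5

Derivation:
Fragment 1: offset=0 len=2
Fragment 2: offset=6 len=3
Fragment 3: offset=9 len=4
Gaps: 2-5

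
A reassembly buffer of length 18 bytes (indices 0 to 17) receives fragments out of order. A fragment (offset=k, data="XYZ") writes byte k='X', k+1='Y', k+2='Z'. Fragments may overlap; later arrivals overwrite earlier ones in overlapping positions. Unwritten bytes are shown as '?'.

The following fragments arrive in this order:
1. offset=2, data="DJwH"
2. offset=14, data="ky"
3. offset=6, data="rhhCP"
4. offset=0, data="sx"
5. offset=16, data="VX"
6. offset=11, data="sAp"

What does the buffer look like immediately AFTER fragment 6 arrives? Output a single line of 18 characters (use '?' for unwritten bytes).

Answer: sxDJwHrhhCPsApkyVX

Derivation:
Fragment 1: offset=2 data="DJwH" -> buffer=??DJwH????????????
Fragment 2: offset=14 data="ky" -> buffer=??DJwH????????ky??
Fragment 3: offset=6 data="rhhCP" -> buffer=??DJwHrhhCP???ky??
Fragment 4: offset=0 data="sx" -> buffer=sxDJwHrhhCP???ky??
Fragment 5: offset=16 data="VX" -> buffer=sxDJwHrhhCP???kyVX
Fragment 6: offset=11 data="sAp" -> buffer=sxDJwHrhhCPsApkyVX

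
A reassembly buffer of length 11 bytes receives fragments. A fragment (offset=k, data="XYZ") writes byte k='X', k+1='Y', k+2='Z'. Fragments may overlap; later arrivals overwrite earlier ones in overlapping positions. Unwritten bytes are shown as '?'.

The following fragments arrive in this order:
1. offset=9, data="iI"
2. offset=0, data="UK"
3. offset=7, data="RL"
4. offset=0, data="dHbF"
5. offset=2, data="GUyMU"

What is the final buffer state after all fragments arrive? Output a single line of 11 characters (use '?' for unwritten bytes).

Fragment 1: offset=9 data="iI" -> buffer=?????????iI
Fragment 2: offset=0 data="UK" -> buffer=UK???????iI
Fragment 3: offset=7 data="RL" -> buffer=UK?????RLiI
Fragment 4: offset=0 data="dHbF" -> buffer=dHbF???RLiI
Fragment 5: offset=2 data="GUyMU" -> buffer=dHGUyMURLiI

Answer: dHGUyMURLiI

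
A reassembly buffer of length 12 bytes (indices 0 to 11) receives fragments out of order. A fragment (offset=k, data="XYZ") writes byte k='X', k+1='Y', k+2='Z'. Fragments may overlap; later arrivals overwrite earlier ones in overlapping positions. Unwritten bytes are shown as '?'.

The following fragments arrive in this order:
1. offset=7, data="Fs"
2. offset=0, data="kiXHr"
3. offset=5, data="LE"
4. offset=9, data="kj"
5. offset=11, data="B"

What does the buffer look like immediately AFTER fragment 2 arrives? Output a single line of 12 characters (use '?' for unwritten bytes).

Answer: kiXHr??Fs???

Derivation:
Fragment 1: offset=7 data="Fs" -> buffer=???????Fs???
Fragment 2: offset=0 data="kiXHr" -> buffer=kiXHr??Fs???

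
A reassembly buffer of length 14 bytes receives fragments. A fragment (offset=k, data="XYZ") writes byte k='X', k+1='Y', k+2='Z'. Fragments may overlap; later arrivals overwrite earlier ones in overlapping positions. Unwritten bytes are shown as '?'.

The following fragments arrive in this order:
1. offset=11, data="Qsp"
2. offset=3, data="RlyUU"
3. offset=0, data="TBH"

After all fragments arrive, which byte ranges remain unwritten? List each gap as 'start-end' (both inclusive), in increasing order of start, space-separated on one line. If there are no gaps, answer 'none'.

Fragment 1: offset=11 len=3
Fragment 2: offset=3 len=5
Fragment 3: offset=0 len=3
Gaps: 8-10

Answer: 8-10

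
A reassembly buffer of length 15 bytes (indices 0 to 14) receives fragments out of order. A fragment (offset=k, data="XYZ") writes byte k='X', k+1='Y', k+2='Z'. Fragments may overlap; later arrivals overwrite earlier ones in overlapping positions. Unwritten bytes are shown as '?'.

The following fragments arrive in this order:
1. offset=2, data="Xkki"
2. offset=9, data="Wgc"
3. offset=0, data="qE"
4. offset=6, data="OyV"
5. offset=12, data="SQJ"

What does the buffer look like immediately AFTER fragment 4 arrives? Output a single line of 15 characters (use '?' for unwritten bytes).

Answer: qEXkkiOyVWgc???

Derivation:
Fragment 1: offset=2 data="Xkki" -> buffer=??Xkki?????????
Fragment 2: offset=9 data="Wgc" -> buffer=??Xkki???Wgc???
Fragment 3: offset=0 data="qE" -> buffer=qEXkki???Wgc???
Fragment 4: offset=6 data="OyV" -> buffer=qEXkkiOyVWgc???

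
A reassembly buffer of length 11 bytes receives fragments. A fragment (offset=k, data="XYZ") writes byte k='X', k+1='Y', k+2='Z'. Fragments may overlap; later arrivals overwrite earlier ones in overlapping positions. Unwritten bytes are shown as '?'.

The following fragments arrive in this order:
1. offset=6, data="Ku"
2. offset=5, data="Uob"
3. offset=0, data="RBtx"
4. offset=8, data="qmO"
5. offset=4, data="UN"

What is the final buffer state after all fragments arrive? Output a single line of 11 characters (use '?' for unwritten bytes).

Answer: RBtxUNobqmO

Derivation:
Fragment 1: offset=6 data="Ku" -> buffer=??????Ku???
Fragment 2: offset=5 data="Uob" -> buffer=?????Uob???
Fragment 3: offset=0 data="RBtx" -> buffer=RBtx?Uob???
Fragment 4: offset=8 data="qmO" -> buffer=RBtx?UobqmO
Fragment 5: offset=4 data="UN" -> buffer=RBtxUNobqmO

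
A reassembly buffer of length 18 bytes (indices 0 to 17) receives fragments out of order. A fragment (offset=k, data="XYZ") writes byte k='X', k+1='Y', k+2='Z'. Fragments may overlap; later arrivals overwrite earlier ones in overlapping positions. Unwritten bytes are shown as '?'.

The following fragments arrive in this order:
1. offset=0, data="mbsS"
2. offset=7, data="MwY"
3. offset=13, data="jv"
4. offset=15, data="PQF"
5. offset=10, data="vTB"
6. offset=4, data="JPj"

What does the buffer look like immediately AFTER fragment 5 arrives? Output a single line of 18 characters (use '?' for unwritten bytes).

Answer: mbsS???MwYvTBjvPQF

Derivation:
Fragment 1: offset=0 data="mbsS" -> buffer=mbsS??????????????
Fragment 2: offset=7 data="MwY" -> buffer=mbsS???MwY????????
Fragment 3: offset=13 data="jv" -> buffer=mbsS???MwY???jv???
Fragment 4: offset=15 data="PQF" -> buffer=mbsS???MwY???jvPQF
Fragment 5: offset=10 data="vTB" -> buffer=mbsS???MwYvTBjvPQF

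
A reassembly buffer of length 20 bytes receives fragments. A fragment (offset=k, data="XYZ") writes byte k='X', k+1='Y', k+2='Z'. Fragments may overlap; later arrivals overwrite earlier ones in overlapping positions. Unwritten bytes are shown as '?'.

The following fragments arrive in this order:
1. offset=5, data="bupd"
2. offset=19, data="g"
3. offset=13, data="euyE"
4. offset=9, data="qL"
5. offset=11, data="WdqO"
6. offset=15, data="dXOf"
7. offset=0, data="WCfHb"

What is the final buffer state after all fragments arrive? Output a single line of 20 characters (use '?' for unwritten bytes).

Answer: WCfHbbupdqLWdqOdXOfg

Derivation:
Fragment 1: offset=5 data="bupd" -> buffer=?????bupd???????????
Fragment 2: offset=19 data="g" -> buffer=?????bupd??????????g
Fragment 3: offset=13 data="euyE" -> buffer=?????bupd????euyE??g
Fragment 4: offset=9 data="qL" -> buffer=?????bupdqL??euyE??g
Fragment 5: offset=11 data="WdqO" -> buffer=?????bupdqLWdqOyE??g
Fragment 6: offset=15 data="dXOf" -> buffer=?????bupdqLWdqOdXOfg
Fragment 7: offset=0 data="WCfHb" -> buffer=WCfHbbupdqLWdqOdXOfg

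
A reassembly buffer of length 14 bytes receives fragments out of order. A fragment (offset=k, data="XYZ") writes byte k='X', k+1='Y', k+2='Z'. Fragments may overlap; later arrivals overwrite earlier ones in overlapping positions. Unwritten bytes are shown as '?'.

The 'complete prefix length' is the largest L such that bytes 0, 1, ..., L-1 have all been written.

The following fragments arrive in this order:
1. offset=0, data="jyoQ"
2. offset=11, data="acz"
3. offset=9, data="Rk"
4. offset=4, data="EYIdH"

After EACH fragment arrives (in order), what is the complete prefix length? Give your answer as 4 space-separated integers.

Fragment 1: offset=0 data="jyoQ" -> buffer=jyoQ?????????? -> prefix_len=4
Fragment 2: offset=11 data="acz" -> buffer=jyoQ???????acz -> prefix_len=4
Fragment 3: offset=9 data="Rk" -> buffer=jyoQ?????Rkacz -> prefix_len=4
Fragment 4: offset=4 data="EYIdH" -> buffer=jyoQEYIdHRkacz -> prefix_len=14

Answer: 4 4 4 14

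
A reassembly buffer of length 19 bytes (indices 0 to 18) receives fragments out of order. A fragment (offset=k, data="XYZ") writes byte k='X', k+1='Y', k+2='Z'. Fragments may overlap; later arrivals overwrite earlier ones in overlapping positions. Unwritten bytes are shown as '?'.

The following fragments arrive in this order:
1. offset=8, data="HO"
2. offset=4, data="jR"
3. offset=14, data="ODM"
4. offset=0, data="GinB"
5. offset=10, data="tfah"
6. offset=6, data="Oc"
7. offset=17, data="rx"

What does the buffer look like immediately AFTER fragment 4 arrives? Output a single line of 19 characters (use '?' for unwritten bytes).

Answer: GinBjR??HO????ODM??

Derivation:
Fragment 1: offset=8 data="HO" -> buffer=????????HO?????????
Fragment 2: offset=4 data="jR" -> buffer=????jR??HO?????????
Fragment 3: offset=14 data="ODM" -> buffer=????jR??HO????ODM??
Fragment 4: offset=0 data="GinB" -> buffer=GinBjR??HO????ODM??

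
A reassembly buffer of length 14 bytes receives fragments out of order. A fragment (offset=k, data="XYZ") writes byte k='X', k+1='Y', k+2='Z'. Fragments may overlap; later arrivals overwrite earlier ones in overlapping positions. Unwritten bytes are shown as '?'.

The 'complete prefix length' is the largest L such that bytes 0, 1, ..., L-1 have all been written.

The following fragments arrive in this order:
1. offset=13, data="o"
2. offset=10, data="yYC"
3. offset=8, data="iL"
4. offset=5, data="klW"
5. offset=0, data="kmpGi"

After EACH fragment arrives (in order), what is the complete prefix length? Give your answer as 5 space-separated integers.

Fragment 1: offset=13 data="o" -> buffer=?????????????o -> prefix_len=0
Fragment 2: offset=10 data="yYC" -> buffer=??????????yYCo -> prefix_len=0
Fragment 3: offset=8 data="iL" -> buffer=????????iLyYCo -> prefix_len=0
Fragment 4: offset=5 data="klW" -> buffer=?????klWiLyYCo -> prefix_len=0
Fragment 5: offset=0 data="kmpGi" -> buffer=kmpGiklWiLyYCo -> prefix_len=14

Answer: 0 0 0 0 14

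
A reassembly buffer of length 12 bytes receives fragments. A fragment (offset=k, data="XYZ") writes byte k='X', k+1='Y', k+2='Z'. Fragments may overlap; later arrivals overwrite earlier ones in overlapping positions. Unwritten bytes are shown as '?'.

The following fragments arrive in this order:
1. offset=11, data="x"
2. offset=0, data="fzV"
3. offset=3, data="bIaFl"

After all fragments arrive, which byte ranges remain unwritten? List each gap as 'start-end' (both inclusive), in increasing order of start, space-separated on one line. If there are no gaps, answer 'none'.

Answer: 8-10

Derivation:
Fragment 1: offset=11 len=1
Fragment 2: offset=0 len=3
Fragment 3: offset=3 len=5
Gaps: 8-10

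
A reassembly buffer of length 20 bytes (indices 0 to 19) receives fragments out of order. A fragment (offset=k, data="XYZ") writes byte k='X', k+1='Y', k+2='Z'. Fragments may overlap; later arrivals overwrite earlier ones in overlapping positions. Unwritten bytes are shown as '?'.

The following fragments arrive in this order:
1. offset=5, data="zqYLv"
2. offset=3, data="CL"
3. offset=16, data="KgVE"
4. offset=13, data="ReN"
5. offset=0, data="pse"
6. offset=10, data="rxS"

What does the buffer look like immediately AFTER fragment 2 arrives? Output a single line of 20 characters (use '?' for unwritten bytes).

Fragment 1: offset=5 data="zqYLv" -> buffer=?????zqYLv??????????
Fragment 2: offset=3 data="CL" -> buffer=???CLzqYLv??????????

Answer: ???CLzqYLv??????????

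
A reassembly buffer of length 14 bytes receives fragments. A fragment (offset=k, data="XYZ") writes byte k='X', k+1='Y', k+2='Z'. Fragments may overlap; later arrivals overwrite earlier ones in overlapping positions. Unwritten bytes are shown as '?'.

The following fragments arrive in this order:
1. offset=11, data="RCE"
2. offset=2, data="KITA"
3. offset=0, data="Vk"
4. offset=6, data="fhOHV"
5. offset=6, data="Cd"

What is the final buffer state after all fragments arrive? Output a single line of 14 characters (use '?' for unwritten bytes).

Fragment 1: offset=11 data="RCE" -> buffer=???????????RCE
Fragment 2: offset=2 data="KITA" -> buffer=??KITA?????RCE
Fragment 3: offset=0 data="Vk" -> buffer=VkKITA?????RCE
Fragment 4: offset=6 data="fhOHV" -> buffer=VkKITAfhOHVRCE
Fragment 5: offset=6 data="Cd" -> buffer=VkKITACdOHVRCE

Answer: VkKITACdOHVRCE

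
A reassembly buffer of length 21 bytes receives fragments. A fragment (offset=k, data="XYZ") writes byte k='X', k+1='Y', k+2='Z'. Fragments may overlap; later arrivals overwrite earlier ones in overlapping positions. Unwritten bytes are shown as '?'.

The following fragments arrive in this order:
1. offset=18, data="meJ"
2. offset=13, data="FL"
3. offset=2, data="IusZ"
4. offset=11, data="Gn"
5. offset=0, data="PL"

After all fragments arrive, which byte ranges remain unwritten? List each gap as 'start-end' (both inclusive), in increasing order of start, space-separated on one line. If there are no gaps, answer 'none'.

Answer: 6-10 15-17

Derivation:
Fragment 1: offset=18 len=3
Fragment 2: offset=13 len=2
Fragment 3: offset=2 len=4
Fragment 4: offset=11 len=2
Fragment 5: offset=0 len=2
Gaps: 6-10 15-17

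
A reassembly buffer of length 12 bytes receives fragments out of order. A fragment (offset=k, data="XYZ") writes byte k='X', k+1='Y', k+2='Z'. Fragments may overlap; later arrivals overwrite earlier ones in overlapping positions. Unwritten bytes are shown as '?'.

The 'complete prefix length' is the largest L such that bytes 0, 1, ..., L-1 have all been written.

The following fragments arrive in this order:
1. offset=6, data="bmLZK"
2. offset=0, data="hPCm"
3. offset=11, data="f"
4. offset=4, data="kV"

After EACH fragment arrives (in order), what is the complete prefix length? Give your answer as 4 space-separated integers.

Answer: 0 4 4 12

Derivation:
Fragment 1: offset=6 data="bmLZK" -> buffer=??????bmLZK? -> prefix_len=0
Fragment 2: offset=0 data="hPCm" -> buffer=hPCm??bmLZK? -> prefix_len=4
Fragment 3: offset=11 data="f" -> buffer=hPCm??bmLZKf -> prefix_len=4
Fragment 4: offset=4 data="kV" -> buffer=hPCmkVbmLZKf -> prefix_len=12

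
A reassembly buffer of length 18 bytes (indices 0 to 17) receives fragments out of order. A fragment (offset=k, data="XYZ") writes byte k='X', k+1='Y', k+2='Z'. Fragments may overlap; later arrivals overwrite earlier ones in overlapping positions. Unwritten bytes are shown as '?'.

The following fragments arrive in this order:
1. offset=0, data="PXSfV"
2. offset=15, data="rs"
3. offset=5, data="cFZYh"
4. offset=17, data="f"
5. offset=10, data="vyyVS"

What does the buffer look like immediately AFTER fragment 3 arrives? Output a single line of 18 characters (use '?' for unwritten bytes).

Answer: PXSfVcFZYh?????rs?

Derivation:
Fragment 1: offset=0 data="PXSfV" -> buffer=PXSfV?????????????
Fragment 2: offset=15 data="rs" -> buffer=PXSfV??????????rs?
Fragment 3: offset=5 data="cFZYh" -> buffer=PXSfVcFZYh?????rs?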